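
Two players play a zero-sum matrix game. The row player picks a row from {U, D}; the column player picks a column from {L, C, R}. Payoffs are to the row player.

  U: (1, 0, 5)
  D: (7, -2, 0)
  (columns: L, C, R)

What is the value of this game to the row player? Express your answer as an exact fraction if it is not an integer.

0

Row minima: U → 0, D → -2; maximin = 0.
Column maxima: L → 7, C → 0, R → 5; minimax = 0.
Since maximin = minimax = 0, there is a saddle point and the value is 0.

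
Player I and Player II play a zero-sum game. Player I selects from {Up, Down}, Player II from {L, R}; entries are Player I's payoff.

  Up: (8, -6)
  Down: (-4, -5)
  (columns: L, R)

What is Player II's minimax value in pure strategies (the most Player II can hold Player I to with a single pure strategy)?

-5

Column maxima: L → 8, R → -5.
The smallest of these is -5.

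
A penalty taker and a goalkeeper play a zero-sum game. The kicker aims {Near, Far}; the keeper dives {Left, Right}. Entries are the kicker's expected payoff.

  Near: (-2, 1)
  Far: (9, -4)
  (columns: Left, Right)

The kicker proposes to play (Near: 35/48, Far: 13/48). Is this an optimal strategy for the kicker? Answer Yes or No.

No

Against Left this mix gives (35/48)·(-2) + (13/48)·9 = 47/48.
Against Right this mix gives (35/48)·1 + (13/48)·(-4) = -17/48.
The keeper will play Right, holding the kicker to -17/48. Shifting weight toward the row that does better against Right would raise this floor (the equalizing mix achieves 1/16 against both Right and Left), so the proposed strategy is not optimal.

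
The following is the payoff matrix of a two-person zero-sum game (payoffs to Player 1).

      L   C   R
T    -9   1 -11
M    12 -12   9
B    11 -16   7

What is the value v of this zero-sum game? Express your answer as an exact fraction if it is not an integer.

Row minima: T → -11, M → -12, B → -16; maximin = -11.
Column maxima: L → 12, C → 1, R → 9; minimax = 1.
-11 ≠ 1, so there is no saddle point; optimal play is mixed.
B is strictly dominated by M, so Player 1 never plays it.
L is strictly dominated by R (it gives Player 1 strictly more in every row), so Player 2 never plays it.
On the remaining 2×2 (T, M vs C, R):
Let Player 1 play T with probability p. Expected payoff against C: 1p + (-12)(1−p) = 13p − 12; against R: (-11)p + 9(1−p) = −20p + 9.
Setting these equal: 13p − 12 = −20p + 9 ⇒ 33p = 21 ⇒ p = 7/11, and the value is (13)·(7/11) − 12 = -41/11.
For Player 2: with q = P(C), equating T's and M's payoffs gives 12q − 11 = −21q + 9 ⇒ q = 20/33.

-41/11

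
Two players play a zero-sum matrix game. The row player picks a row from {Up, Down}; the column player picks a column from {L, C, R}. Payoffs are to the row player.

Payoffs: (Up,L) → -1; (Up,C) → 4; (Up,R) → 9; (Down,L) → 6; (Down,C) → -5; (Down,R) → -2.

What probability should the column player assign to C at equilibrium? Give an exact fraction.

7/16

Row minima: Up → -1, Down → -5; maximin = -1.
Column maxima: L → 6, C → 4, R → 9; minimax = 4.
-1 ≠ 4, so there is no saddle point; optimal play is mixed.
R is strictly dominated by C (it gives the row player strictly more in every row), so the column player never plays it.
On the remaining 2×2 (Up, Down vs L, C):
Let the row player play Up with probability p. Expected payoff against L: (-1)p + 6(1−p) = −7p + 6; against C: 4p + (-5)(1−p) = 9p − 5.
Setting these equal: −7p + 6 = 9p − 5 ⇒ −16p = -11 ⇒ p = 11/16, and the value is (-7)·(11/16) + 6 = 19/16.
For the column player: with q = P(L), equating Up's and Down's payoffs gives −5q + 4 = 11q − 5 ⇒ q = 9/16.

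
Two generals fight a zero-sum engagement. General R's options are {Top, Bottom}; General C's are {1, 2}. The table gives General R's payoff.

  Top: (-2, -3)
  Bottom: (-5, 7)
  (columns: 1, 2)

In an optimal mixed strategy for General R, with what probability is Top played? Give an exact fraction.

12/13

Row minima: Top → -3, Bottom → -5; maximin = -3.
Column maxima: 1 → -2, 2 → 7; minimax = -2.
-3 ≠ -2, so there is no saddle point; optimal play is mixed.
Let General R play Top with probability p. Expected payoff against 1: (-2)p + (-5)(1−p) = 3p − 5; against 2: (-3)p + 7(1−p) = −10p + 7.
Setting these equal: 3p − 5 = −10p + 7 ⇒ 13p = 12 ⇒ p = 12/13, and the value is (3)·(12/13) − 5 = -29/13.
For General C: with q = P(1), equating Top's and Bottom's payoffs gives q − 3 = −12q + 7 ⇒ q = 10/13.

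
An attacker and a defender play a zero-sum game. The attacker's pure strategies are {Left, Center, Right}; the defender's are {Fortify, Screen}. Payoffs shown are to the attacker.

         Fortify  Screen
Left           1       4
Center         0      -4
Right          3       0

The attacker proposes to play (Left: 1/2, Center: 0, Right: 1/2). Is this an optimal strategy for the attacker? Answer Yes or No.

Yes

Against Fortify this mix gives (1/2)·1 + (1/2)·3 = 2.
Against Screen this mix gives (1/2)·4 + (1/2)·0 = 2.
All of the defender's active replies (Fortify, Screen) yield 2, and no column does worse for the attacker. The mix makes the defender indifferent and guarantees 2, so it is optimal.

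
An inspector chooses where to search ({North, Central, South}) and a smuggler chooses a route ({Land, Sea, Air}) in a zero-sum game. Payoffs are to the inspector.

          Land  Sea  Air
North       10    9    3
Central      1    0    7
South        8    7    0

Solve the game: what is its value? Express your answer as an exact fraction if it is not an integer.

63/13

Row minima: North → 3, Central → 0, South → 0; maximin = 3.
Column maxima: Land → 10, Sea → 9, Air → 7; minimax = 7.
3 ≠ 7, so there is no saddle point; optimal play is mixed.
South is strictly dominated by North, so the inspector never plays it.
Land is strictly dominated by Sea (it gives the inspector strictly more in every row), so the smuggler never plays it.
On the remaining 2×2 (North, Central vs Sea, Air):
Let the inspector play North with probability p. Expected payoff against Sea: 9p + 0(1−p) = 9p; against Air: 3p + 7(1−p) = −4p + 7.
Setting these equal: 9p = −4p + 7 ⇒ 13p = 7 ⇒ p = 7/13, and the value is (9)·(7/13) = 63/13.
For the smuggler: with q = P(Sea), equating North's and Central's payoffs gives 6q + 3 = −7q + 7 ⇒ q = 4/13.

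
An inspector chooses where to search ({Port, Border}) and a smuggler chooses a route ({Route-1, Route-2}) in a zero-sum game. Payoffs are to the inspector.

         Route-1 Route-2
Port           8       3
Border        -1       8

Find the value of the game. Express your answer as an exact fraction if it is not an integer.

Row minima: Port → 3, Border → -1; maximin = 3.
Column maxima: Route-1 → 8, Route-2 → 8; minimax = 8.
3 ≠ 8, so there is no saddle point; optimal play is mixed.
Let the inspector play Port with probability p. Expected payoff against Route-1: 8p + (-1)(1−p) = 9p − 1; against Route-2: 3p + 8(1−p) = −5p + 8.
Setting these equal: 9p − 1 = −5p + 8 ⇒ 14p = 9 ⇒ p = 9/14, and the value is (9)·(9/14) − 1 = 67/14.
For the smuggler: with q = P(Route-1), equating Port's and Border's payoffs gives 5q + 3 = −9q + 8 ⇒ q = 5/14.

67/14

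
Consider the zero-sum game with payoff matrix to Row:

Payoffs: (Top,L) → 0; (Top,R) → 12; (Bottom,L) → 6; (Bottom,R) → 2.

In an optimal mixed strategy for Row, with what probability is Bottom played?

3/4

Row minima: Top → 0, Bottom → 2; maximin = 2.
Column maxima: L → 6, R → 12; minimax = 6.
2 ≠ 6, so there is no saddle point; optimal play is mixed.
Let Row play Top with probability p. Expected payoff against L: 0p + 6(1−p) = −6p + 6; against R: 12p + 2(1−p) = 10p + 2.
Setting these equal: −6p + 6 = 10p + 2 ⇒ −16p = -4 ⇒ p = 1/4, and the value is (-6)·(1/4) + 6 = 9/2.
For Column: with q = P(L), equating Top's and Bottom's payoffs gives −12q + 12 = 4q + 2 ⇒ q = 5/8.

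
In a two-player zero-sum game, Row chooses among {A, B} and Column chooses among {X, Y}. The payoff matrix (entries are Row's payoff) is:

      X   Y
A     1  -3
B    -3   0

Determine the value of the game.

-9/7

Row minima: A → -3, B → -3; maximin = -3.
Column maxima: X → 1, Y → 0; minimax = 0.
-3 ≠ 0, so there is no saddle point; optimal play is mixed.
Let Row play A with probability p. Expected payoff against X: 1p + (-3)(1−p) = 4p − 3; against Y: (-3)p + 0(1−p) = −3p.
Setting these equal: 4p − 3 = −3p ⇒ 7p = 3 ⇒ p = 3/7, and the value is (4)·(3/7) − 3 = -9/7.
For Column: with q = P(X), equating A's and B's payoffs gives 4q − 3 = −3q ⇒ q = 3/7.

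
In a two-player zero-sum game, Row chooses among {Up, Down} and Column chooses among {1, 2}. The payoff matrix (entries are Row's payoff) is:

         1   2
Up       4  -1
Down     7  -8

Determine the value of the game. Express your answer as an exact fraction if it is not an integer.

-1

Row minima: Up → -1, Down → -8; maximin = -1.
Column maxima: 1 → 7, 2 → -1; minimax = -1.
Since maximin = minimax = -1, there is a saddle point and the value is -1.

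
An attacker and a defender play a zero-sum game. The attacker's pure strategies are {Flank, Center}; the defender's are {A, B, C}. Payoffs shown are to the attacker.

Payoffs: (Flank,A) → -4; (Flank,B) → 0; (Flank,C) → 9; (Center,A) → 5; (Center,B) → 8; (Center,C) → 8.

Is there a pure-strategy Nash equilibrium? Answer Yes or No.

Yes

Row minima: Flank → -4, Center → 5; maximin = 5.
Column maxima: A → 5, B → 8, C → 9; minimax = 5.
maximin = minimax = 5, so a saddle point exists.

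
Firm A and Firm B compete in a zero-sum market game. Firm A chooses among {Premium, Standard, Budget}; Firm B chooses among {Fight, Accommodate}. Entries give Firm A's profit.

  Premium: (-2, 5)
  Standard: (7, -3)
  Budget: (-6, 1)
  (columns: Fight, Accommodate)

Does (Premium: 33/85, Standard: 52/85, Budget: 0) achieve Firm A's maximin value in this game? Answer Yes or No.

No

Against Fight this mix gives (33/85)·(-2) + (52/85)·7 = 298/85.
Against Accommodate this mix gives (33/85)·5 + (52/85)·(-3) = 9/85.
Firm B will play Accommodate, holding Firm A to 9/85. Shifting weight toward the row that does better against Accommodate would raise this floor (the equalizing mix achieves 29/17 against both Accommodate and Fight), so the proposed strategy is not optimal.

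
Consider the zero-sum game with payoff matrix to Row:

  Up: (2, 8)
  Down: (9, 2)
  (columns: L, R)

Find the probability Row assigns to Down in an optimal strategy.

6/13

Row minima: Up → 2, Down → 2; maximin = 2.
Column maxima: L → 9, R → 8; minimax = 8.
2 ≠ 8, so there is no saddle point; optimal play is mixed.
Let Row play Up with probability p. Expected payoff against L: 2p + 9(1−p) = −7p + 9; against R: 8p + 2(1−p) = 6p + 2.
Setting these equal: −7p + 9 = 6p + 2 ⇒ −13p = -7 ⇒ p = 7/13, and the value is (-7)·(7/13) + 9 = 68/13.
For Column: with q = P(L), equating Up's and Down's payoffs gives −6q + 8 = 7q + 2 ⇒ q = 6/13.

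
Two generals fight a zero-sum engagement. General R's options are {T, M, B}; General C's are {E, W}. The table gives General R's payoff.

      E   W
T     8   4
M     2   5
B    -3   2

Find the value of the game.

32/7

Row minima: T → 4, M → 2, B → -3; maximin = 4.
Column maxima: E → 8, W → 5; minimax = 5.
4 ≠ 5, so there is no saddle point; optimal play is mixed.
B is strictly dominated by T, so General R never plays it.
On the remaining 2×2 (T, M vs E, W):
Let General R play T with probability p. Expected payoff against E: 8p + 2(1−p) = 6p + 2; against W: 4p + 5(1−p) = −p + 5.
Setting these equal: 6p + 2 = −p + 5 ⇒ 7p = 3 ⇒ p = 3/7, and the value is (6)·(3/7) + 2 = 32/7.
For General C: with q = P(E), equating T's and M's payoffs gives 4q + 4 = −3q + 5 ⇒ q = 1/7.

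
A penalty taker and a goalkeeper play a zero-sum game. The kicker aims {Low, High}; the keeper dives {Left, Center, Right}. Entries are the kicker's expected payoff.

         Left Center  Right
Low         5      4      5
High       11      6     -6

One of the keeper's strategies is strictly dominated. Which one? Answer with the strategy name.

Left

Center holds the kicker's payoff strictly below Left in every row: 4 < 5, 6 < 11.
So Left is strictly dominated for the keeper.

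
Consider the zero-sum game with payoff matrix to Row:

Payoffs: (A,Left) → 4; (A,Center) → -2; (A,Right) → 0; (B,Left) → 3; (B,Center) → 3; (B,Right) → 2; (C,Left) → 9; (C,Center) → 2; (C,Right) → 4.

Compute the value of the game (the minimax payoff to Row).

Row minima: A → -2, B → 2, C → 2; maximin = 2.
Column maxima: Left → 9, Center → 3, Right → 4; minimax = 3.
2 ≠ 3, so there is no saddle point; optimal play is mixed.
A is strictly dominated by C, so Row never plays it.
Left is strictly dominated by Right (it gives Row strictly more in every row), so Column never plays it.
On the remaining 2×2 (B, C vs Center, Right):
Let Row play B with probability p. Expected payoff against Center: 3p + 2(1−p) = p + 2; against Right: 2p + 4(1−p) = −2p + 4.
Setting these equal: p + 2 = −2p + 4 ⇒ 3p = 2 ⇒ p = 2/3, and the value is (1)·(2/3) + 2 = 8/3.
For Column: with q = P(Center), equating B's and C's payoffs gives q + 2 = −2q + 4 ⇒ q = 2/3.

8/3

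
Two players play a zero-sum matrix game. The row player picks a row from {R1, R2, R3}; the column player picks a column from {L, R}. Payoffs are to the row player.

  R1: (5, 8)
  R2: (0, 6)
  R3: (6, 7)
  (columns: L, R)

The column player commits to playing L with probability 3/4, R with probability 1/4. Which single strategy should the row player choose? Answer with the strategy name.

Expected payoff of R1: (3/4)·5 + (1/4)·8 = 23/4.
Expected payoff of R2: (3/4)·0 + (1/4)·6 = 3/2.
Expected payoff of R3: (3/4)·6 + (1/4)·7 = 25/4.
The largest is 25/4, so the row player's best response is R3.

R3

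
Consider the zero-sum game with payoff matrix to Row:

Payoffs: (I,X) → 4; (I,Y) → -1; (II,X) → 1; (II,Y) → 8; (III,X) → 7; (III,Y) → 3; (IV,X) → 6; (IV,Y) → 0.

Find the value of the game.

53/11

Row minima: I → -1, II → 1, III → 3, IV → 0; maximin = 3.
Column maxima: X → 7, Y → 8; minimax = 7.
3 ≠ 7, so there is no saddle point; optimal play is mixed.
I is strictly dominated by III, so Row never plays it.
IV is strictly dominated by III, so Row never plays it.
On the remaining 2×2 (II, III vs X, Y):
Let Row play II with probability p. Expected payoff against X: 1p + 7(1−p) = −6p + 7; against Y: 8p + 3(1−p) = 5p + 3.
Setting these equal: −6p + 7 = 5p + 3 ⇒ −11p = -4 ⇒ p = 4/11, and the value is (-6)·(4/11) + 7 = 53/11.
For Column: with q = P(X), equating II's and III's payoffs gives −7q + 8 = 4q + 3 ⇒ q = 5/11.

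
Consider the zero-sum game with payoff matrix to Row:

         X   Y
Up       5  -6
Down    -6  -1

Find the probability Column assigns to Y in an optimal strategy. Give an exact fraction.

Row minima: Up → -6, Down → -6; maximin = -6.
Column maxima: X → 5, Y → -1; minimax = -1.
-6 ≠ -1, so there is no saddle point; optimal play is mixed.
Let Row play Up with probability p. Expected payoff against X: 5p + (-6)(1−p) = 11p − 6; against Y: (-6)p + (-1)(1−p) = −5p − 1.
Setting these equal: 11p − 6 = −5p − 1 ⇒ 16p = 5 ⇒ p = 5/16, and the value is (11)·(5/16) − 6 = -41/16.
For Column: with q = P(X), equating Up's and Down's payoffs gives 11q − 6 = −5q − 1 ⇒ q = 5/16.

11/16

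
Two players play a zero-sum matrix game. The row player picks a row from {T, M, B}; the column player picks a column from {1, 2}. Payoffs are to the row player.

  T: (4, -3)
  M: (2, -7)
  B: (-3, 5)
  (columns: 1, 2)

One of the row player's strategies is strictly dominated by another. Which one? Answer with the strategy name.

T gives a strictly higher payoff than M against every column: 4 > 2, -3 > -7.
So M is strictly dominated and the row player never plays it.

M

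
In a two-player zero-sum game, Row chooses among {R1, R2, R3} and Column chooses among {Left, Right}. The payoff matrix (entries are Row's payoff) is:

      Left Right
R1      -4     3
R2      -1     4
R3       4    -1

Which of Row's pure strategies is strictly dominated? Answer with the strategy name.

R1

R2 gives a strictly higher payoff than R1 against every column: -1 > -4, 4 > 3.
So R1 is strictly dominated and Row never plays it.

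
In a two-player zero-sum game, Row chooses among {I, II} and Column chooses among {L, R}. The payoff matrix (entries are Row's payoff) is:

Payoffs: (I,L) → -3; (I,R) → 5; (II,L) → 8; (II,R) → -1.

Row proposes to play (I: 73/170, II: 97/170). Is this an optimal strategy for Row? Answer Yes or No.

Against L this mix gives (73/170)·(-3) + (97/170)·8 = 557/170.
Against R this mix gives (73/170)·5 + (97/170)·(-1) = 134/85.
Column will play R, holding Row to 134/85. Shifting weight toward the row that does better against R would raise this floor (the equalizing mix achieves 37/17 against both R and L), so the proposed strategy is not optimal.

No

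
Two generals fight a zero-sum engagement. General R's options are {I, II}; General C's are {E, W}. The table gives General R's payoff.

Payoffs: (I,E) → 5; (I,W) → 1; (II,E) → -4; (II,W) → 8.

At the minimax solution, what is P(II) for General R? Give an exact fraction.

Row minima: I → 1, II → -4; maximin = 1.
Column maxima: E → 5, W → 8; minimax = 5.
1 ≠ 5, so there is no saddle point; optimal play is mixed.
Let General R play I with probability p. Expected payoff against E: 5p + (-4)(1−p) = 9p − 4; against W: 1p + 8(1−p) = −7p + 8.
Setting these equal: 9p − 4 = −7p + 8 ⇒ 16p = 12 ⇒ p = 3/4, and the value is (9)·(3/4) − 4 = 11/4.
For General C: with q = P(E), equating I's and II's payoffs gives 4q + 1 = −12q + 8 ⇒ q = 7/16.

1/4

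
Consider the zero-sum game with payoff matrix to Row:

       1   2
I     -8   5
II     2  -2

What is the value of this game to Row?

Row minima: I → -8, II → -2; maximin = -2.
Column maxima: 1 → 2, 2 → 5; minimax = 2.
-2 ≠ 2, so there is no saddle point; optimal play is mixed.
Let Row play I with probability p. Expected payoff against 1: (-8)p + 2(1−p) = −10p + 2; against 2: 5p + (-2)(1−p) = 7p − 2.
Setting these equal: −10p + 2 = 7p − 2 ⇒ −17p = -4 ⇒ p = 4/17, and the value is (-10)·(4/17) + 2 = -6/17.
For Column: with q = P(1), equating I's and II's payoffs gives −13q + 5 = 4q − 2 ⇒ q = 7/17.

-6/17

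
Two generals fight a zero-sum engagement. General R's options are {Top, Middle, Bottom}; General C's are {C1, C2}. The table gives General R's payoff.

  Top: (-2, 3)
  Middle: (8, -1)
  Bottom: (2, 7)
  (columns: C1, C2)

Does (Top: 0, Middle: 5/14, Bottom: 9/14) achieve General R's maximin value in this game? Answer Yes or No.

Against C1 this mix gives (5/14)·8 + (9/14)·2 = 29/7.
Against C2 this mix gives (5/14)·(-1) + (9/14)·7 = 29/7.
All of General C's active replies (C1, C2) yield 29/7, and no column does worse for General R. The mix makes General C indifferent and guarantees 29/7, so it is optimal.

Yes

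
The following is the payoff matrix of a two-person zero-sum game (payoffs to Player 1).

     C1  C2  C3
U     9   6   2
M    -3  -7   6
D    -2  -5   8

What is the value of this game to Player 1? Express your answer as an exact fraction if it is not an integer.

Row minima: U → 2, M → -7, D → -5; maximin = 2.
Column maxima: C1 → 9, C2 → 6, C3 → 8; minimax = 6.
2 ≠ 6, so there is no saddle point; optimal play is mixed.
M is strictly dominated by D, so Player 1 never plays it.
C1 is strictly dominated by C2 (it gives Player 1 strictly more in every row), so Player 2 never plays it.
On the remaining 2×2 (U, D vs C2, C3):
Let Player 1 play U with probability p. Expected payoff against C2: 6p + (-5)(1−p) = 11p − 5; against C3: 2p + 8(1−p) = −6p + 8.
Setting these equal: 11p − 5 = −6p + 8 ⇒ 17p = 13 ⇒ p = 13/17, and the value is (11)·(13/17) − 5 = 58/17.
For Player 2: with q = P(C2), equating U's and D's payoffs gives 4q + 2 = −13q + 8 ⇒ q = 6/17.

58/17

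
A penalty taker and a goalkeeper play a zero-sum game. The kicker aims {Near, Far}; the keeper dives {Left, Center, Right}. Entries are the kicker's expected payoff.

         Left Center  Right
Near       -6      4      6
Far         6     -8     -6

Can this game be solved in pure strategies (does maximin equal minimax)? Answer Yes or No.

Row minima: Near → -6, Far → -8; maximin = -6.
Column maxima: Left → 6, Center → 4, Right → 6; minimax = 4.
-6 ≠ 4, so no pure-strategy equilibrium exists.

No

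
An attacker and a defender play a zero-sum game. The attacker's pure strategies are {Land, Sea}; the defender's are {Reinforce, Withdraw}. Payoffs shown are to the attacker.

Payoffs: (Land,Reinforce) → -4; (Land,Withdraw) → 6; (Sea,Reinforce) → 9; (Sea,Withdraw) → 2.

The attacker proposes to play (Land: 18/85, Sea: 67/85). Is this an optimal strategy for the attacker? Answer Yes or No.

Against Reinforce this mix gives (18/85)·(-4) + (67/85)·9 = 531/85.
Against Withdraw this mix gives (18/85)·6 + (67/85)·2 = 242/85.
The defender will play Withdraw, holding the attacker to 242/85. Shifting weight toward the row that does better against Withdraw would raise this floor (the equalizing mix achieves 62/17 against both Withdraw and Reinforce), so the proposed strategy is not optimal.

No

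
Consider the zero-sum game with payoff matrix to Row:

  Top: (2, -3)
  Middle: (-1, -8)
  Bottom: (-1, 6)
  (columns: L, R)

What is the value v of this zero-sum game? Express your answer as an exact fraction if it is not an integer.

3/4

Row minima: Top → -3, Middle → -8, Bottom → -1; maximin = -1.
Column maxima: L → 2, R → 6; minimax = 2.
-1 ≠ 2, so there is no saddle point; optimal play is mixed.
Middle is strictly dominated by Top, so Row never plays it.
On the remaining 2×2 (Top, Bottom vs L, R):
Let Row play Top with probability p. Expected payoff against L: 2p + (-1)(1−p) = 3p − 1; against R: (-3)p + 6(1−p) = −9p + 6.
Setting these equal: 3p − 1 = −9p + 6 ⇒ 12p = 7 ⇒ p = 7/12, and the value is (3)·(7/12) − 1 = 3/4.
For Column: with q = P(L), equating Top's and Bottom's payoffs gives 5q − 3 = −7q + 6 ⇒ q = 3/4.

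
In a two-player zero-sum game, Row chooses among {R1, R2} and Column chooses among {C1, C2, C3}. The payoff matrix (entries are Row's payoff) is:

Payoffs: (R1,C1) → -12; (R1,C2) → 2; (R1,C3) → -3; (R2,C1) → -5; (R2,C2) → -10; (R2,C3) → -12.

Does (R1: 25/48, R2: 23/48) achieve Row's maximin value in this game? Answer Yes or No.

Against C1 this mix gives (25/48)·(-12) + (23/48)·(-5) = -415/48.
Against C2 this mix gives (25/48)·2 + (23/48)·(-10) = -15/4.
Against C3 this mix gives (25/48)·(-3) + (23/48)·(-12) = -117/16.
Column will play C1, holding Row to -415/48. Shifting weight toward the row that does better against C1 would raise this floor (the equalizing mix achieves -129/16 against both C1 and C3), so the proposed strategy is not optimal.

No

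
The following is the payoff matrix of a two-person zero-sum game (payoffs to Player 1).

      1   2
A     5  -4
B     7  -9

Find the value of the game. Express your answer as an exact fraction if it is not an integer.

Row minima: A → -4, B → -9; maximin = -4.
Column maxima: 1 → 7, 2 → -4; minimax = -4.
Since maximin = minimax = -4, there is a saddle point and the value is -4.

-4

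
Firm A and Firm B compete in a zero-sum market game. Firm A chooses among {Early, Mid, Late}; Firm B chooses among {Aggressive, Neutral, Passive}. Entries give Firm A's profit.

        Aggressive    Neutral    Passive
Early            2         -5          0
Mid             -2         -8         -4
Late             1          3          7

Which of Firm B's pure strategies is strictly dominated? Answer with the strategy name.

Passive

Neutral holds Firm A's payoff strictly below Passive in every row: -5 < 0, -8 < -4, 3 < 7.
So Passive is strictly dominated for Firm B.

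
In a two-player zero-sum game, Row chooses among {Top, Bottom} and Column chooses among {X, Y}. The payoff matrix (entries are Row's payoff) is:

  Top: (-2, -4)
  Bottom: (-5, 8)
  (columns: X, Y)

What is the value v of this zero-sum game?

-12/5

Row minima: Top → -4, Bottom → -5; maximin = -4.
Column maxima: X → -2, Y → 8; minimax = -2.
-4 ≠ -2, so there is no saddle point; optimal play is mixed.
Let Row play Top with probability p. Expected payoff against X: (-2)p + (-5)(1−p) = 3p − 5; against Y: (-4)p + 8(1−p) = −12p + 8.
Setting these equal: 3p − 5 = −12p + 8 ⇒ 15p = 13 ⇒ p = 13/15, and the value is (3)·(13/15) − 5 = -12/5.
For Column: with q = P(X), equating Top's and Bottom's payoffs gives 2q − 4 = −13q + 8 ⇒ q = 4/5.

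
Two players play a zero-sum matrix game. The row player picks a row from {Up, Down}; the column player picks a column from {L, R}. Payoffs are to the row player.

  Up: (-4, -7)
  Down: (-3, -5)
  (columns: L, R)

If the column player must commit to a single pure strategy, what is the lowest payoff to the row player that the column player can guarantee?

-5

Column maxima: L → -3, R → -5.
The smallest of these is -5.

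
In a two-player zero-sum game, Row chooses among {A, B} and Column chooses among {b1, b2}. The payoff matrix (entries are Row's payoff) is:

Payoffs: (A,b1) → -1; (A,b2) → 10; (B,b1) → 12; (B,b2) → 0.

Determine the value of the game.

120/23

Row minima: A → -1, B → 0; maximin = 0.
Column maxima: b1 → 12, b2 → 10; minimax = 10.
0 ≠ 10, so there is no saddle point; optimal play is mixed.
Let Row play A with probability p. Expected payoff against b1: (-1)p + 12(1−p) = −13p + 12; against b2: 10p + 0(1−p) = 10p.
Setting these equal: −13p + 12 = 10p ⇒ −23p = -12 ⇒ p = 12/23, and the value is (-13)·(12/23) + 12 = 120/23.
For Column: with q = P(b1), equating A's and B's payoffs gives −11q + 10 = 12q ⇒ q = 10/23.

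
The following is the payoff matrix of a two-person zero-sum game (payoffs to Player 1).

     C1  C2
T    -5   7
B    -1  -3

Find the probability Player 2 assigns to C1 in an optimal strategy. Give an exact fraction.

Row minima: T → -5, B → -3; maximin = -3.
Column maxima: C1 → -1, C2 → 7; minimax = -1.
-3 ≠ -1, so there is no saddle point; optimal play is mixed.
Let Player 1 play T with probability p. Expected payoff against C1: (-5)p + (-1)(1−p) = −4p − 1; against C2: 7p + (-3)(1−p) = 10p − 3.
Setting these equal: −4p − 1 = 10p − 3 ⇒ −14p = -2 ⇒ p = 1/7, and the value is (-4)·(1/7) − 1 = -11/7.
For Player 2: with q = P(C1), equating T's and B's payoffs gives −12q + 7 = 2q − 3 ⇒ q = 5/7.

5/7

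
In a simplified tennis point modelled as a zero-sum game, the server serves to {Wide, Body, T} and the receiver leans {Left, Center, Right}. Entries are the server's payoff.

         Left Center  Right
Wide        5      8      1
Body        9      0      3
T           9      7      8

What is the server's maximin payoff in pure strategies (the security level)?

7

Row minima: Wide → 1, Body → 0, T → 7.
The best of these is 7.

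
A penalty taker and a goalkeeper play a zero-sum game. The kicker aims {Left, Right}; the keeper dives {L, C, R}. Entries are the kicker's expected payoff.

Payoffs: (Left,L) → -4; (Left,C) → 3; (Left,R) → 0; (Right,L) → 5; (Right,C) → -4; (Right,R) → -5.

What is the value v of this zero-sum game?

-10/7

Row minima: Left → -4, Right → -5; maximin = -4.
Column maxima: L → 5, C → 3, R → 0; minimax = 0.
-4 ≠ 0, so there is no saddle point; optimal play is mixed.
C is strictly dominated by R (it gives the kicker strictly more in every row), so the keeper never plays it.
On the remaining 2×2 (Left, Right vs L, R):
Let the kicker play Left with probability p. Expected payoff against L: (-4)p + 5(1−p) = −9p + 5; against R: 0p + (-5)(1−p) = 5p − 5.
Setting these equal: −9p + 5 = 5p − 5 ⇒ −14p = -10 ⇒ p = 5/7, and the value is (-9)·(5/7) + 5 = -10/7.
For the keeper: with q = P(L), equating Left's and Right's payoffs gives −4q = 10q − 5 ⇒ q = 5/14.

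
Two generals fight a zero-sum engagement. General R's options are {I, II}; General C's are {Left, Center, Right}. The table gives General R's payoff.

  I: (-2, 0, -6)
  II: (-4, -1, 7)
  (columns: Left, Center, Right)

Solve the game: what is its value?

-38/15

Row minima: I → -6, II → -4; maximin = -4.
Column maxima: Left → -2, Center → 0, Right → 7; minimax = -2.
-4 ≠ -2, so there is no saddle point; optimal play is mixed.
Center is strictly dominated by Left (it gives General R strictly more in every row), so General C never plays it.
On the remaining 2×2 (I, II vs Left, Right):
Let General R play I with probability p. Expected payoff against Left: (-2)p + (-4)(1−p) = 2p − 4; against Right: (-6)p + 7(1−p) = −13p + 7.
Setting these equal: 2p − 4 = −13p + 7 ⇒ 15p = 11 ⇒ p = 11/15, and the value is (2)·(11/15) − 4 = -38/15.
For General C: with q = P(Left), equating I's and II's payoffs gives 4q − 6 = −11q + 7 ⇒ q = 13/15.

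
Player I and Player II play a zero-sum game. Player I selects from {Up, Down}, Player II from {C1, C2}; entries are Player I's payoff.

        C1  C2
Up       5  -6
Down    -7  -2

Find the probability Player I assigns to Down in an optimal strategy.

11/16

Row minima: Up → -6, Down → -7; maximin = -6.
Column maxima: C1 → 5, C2 → -2; minimax = -2.
-6 ≠ -2, so there is no saddle point; optimal play is mixed.
Let Player I play Up with probability p. Expected payoff against C1: 5p + (-7)(1−p) = 12p − 7; against C2: (-6)p + (-2)(1−p) = −4p − 2.
Setting these equal: 12p − 7 = −4p − 2 ⇒ 16p = 5 ⇒ p = 5/16, and the value is (12)·(5/16) − 7 = -13/4.
For Player II: with q = P(C1), equating Up's and Down's payoffs gives 11q − 6 = −5q − 2 ⇒ q = 1/4.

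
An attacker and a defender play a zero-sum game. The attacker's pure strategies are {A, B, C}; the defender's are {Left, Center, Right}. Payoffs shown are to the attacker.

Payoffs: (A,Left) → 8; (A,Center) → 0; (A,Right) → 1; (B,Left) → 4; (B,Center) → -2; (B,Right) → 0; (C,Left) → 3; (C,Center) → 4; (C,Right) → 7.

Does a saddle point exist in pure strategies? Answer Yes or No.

No

Row minima: A → 0, B → -2, C → 3; maximin = 3.
Column maxima: Left → 8, Center → 4, Right → 7; minimax = 4.
3 ≠ 4, so no pure-strategy equilibrium exists.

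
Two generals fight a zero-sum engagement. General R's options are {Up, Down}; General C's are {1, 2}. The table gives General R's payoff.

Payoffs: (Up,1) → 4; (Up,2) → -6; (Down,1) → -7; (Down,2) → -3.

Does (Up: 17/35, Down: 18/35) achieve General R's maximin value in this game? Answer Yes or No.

No

Against 1 this mix gives (17/35)·4 + (18/35)·(-7) = -58/35.
Against 2 this mix gives (17/35)·(-6) + (18/35)·(-3) = -156/35.
General C will play 2, holding General R to -156/35. Shifting weight toward the row that does better against 2 would raise this floor (the equalizing mix achieves -27/7 against both 2 and 1), so the proposed strategy is not optimal.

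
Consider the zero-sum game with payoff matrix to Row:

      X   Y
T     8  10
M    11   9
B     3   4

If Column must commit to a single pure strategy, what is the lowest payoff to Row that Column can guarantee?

Column maxima: X → 11, Y → 10.
The smallest of these is 10.

10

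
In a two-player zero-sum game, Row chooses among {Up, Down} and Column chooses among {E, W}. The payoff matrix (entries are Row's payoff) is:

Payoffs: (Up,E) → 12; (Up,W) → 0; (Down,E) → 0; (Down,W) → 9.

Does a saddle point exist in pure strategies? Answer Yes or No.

Row minima: Up → 0, Down → 0; maximin = 0.
Column maxima: E → 12, W → 9; minimax = 9.
0 ≠ 9, so no pure-strategy equilibrium exists.

No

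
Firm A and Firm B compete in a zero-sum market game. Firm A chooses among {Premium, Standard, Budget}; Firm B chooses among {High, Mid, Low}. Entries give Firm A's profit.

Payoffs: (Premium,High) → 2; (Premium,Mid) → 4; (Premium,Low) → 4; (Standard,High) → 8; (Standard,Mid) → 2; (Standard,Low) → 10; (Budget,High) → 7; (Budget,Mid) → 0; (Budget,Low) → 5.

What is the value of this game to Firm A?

7/2

Row minima: Premium → 2, Standard → 2, Budget → 0; maximin = 2.
Column maxima: High → 8, Mid → 4, Low → 10; minimax = 4.
2 ≠ 4, so there is no saddle point; optimal play is mixed.
Budget is strictly dominated by Standard, so Firm A never plays it.
With Budget eliminated, Low is strictly dominated by High (it gives Firm A strictly more in every remaining row), so Firm B never plays it.
On the remaining 2×2 (Premium, Standard vs High, Mid):
Let Firm A play Premium with probability p. Expected payoff against High: 2p + 8(1−p) = −6p + 8; against Mid: 4p + 2(1−p) = 2p + 2.
Setting these equal: −6p + 8 = 2p + 2 ⇒ −8p = -6 ⇒ p = 3/4, and the value is (-6)·(3/4) + 8 = 7/2.
For Firm B: with q = P(High), equating Premium's and Standard's payoffs gives −2q + 4 = 6q + 2 ⇒ q = 1/4.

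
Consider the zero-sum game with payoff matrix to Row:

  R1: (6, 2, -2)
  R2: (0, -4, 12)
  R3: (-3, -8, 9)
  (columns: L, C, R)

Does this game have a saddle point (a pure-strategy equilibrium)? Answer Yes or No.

Row minima: R1 → -2, R2 → -4, R3 → -8; maximin = -2.
Column maxima: L → 6, C → 2, R → 12; minimax = 2.
-2 ≠ 2, so no pure-strategy equilibrium exists.

No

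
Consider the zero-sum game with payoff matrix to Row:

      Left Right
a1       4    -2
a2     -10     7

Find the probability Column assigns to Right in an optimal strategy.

14/23

Row minima: a1 → -2, a2 → -10; maximin = -2.
Column maxima: Left → 4, Right → 7; minimax = 4.
-2 ≠ 4, so there is no saddle point; optimal play is mixed.
Let Row play a1 with probability p. Expected payoff against Left: 4p + (-10)(1−p) = 14p − 10; against Right: (-2)p + 7(1−p) = −9p + 7.
Setting these equal: 14p − 10 = −9p + 7 ⇒ 23p = 17 ⇒ p = 17/23, and the value is (14)·(17/23) − 10 = 8/23.
For Column: with q = P(Left), equating a1's and a2's payoffs gives 6q − 2 = −17q + 7 ⇒ q = 9/23.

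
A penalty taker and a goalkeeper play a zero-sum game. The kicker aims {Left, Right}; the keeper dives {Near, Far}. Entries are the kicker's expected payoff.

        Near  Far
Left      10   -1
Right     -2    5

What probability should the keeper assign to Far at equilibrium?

2/3

Row minima: Left → -1, Right → -2; maximin = -1.
Column maxima: Near → 10, Far → 5; minimax = 5.
-1 ≠ 5, so there is no saddle point; optimal play is mixed.
Let the kicker play Left with probability p. Expected payoff against Near: 10p + (-2)(1−p) = 12p − 2; against Far: (-1)p + 5(1−p) = −6p + 5.
Setting these equal: 12p − 2 = −6p + 5 ⇒ 18p = 7 ⇒ p = 7/18, and the value is (12)·(7/18) − 2 = 8/3.
For the keeper: with q = P(Near), equating Left's and Right's payoffs gives 11q − 1 = −7q + 5 ⇒ q = 1/3.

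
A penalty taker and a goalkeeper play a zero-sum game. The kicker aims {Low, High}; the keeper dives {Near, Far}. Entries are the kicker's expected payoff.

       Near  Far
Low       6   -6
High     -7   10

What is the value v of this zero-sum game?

Row minima: Low → -6, High → -7; maximin = -6.
Column maxima: Near → 6, Far → 10; minimax = 6.
-6 ≠ 6, so there is no saddle point; optimal play is mixed.
Let the kicker play Low with probability p. Expected payoff against Near: 6p + (-7)(1−p) = 13p − 7; against Far: (-6)p + 10(1−p) = −16p + 10.
Setting these equal: 13p − 7 = −16p + 10 ⇒ 29p = 17 ⇒ p = 17/29, and the value is (13)·(17/29) − 7 = 18/29.
For the keeper: with q = P(Near), equating Low's and High's payoffs gives 12q − 6 = −17q + 10 ⇒ q = 16/29.

18/29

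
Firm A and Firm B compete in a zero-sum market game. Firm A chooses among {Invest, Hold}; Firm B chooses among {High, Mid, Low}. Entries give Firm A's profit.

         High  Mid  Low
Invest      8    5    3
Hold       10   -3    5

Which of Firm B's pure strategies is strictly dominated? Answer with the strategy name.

High

Mid holds Firm A's payoff strictly below High in every row: 5 < 8, -3 < 10.
So High is strictly dominated for Firm B.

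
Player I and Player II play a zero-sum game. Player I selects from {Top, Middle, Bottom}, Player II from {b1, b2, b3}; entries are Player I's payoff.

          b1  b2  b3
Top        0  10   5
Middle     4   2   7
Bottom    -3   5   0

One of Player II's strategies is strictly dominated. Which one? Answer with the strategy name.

b3

b1 holds Player I's payoff strictly below b3 in every row: 0 < 5, 4 < 7, -3 < 0.
So b3 is strictly dominated for Player II.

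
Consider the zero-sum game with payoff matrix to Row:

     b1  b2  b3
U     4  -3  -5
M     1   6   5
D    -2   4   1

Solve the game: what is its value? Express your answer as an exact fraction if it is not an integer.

25/13

Row minima: U → -5, M → 1, D → -2; maximin = 1.
Column maxima: b1 → 4, b2 → 6, b3 → 5; minimax = 4.
1 ≠ 4, so there is no saddle point; optimal play is mixed.
D is strictly dominated by M, so Row never plays it.
b2 is strictly dominated by b3 (it gives Row strictly more in every row), so Column never plays it.
On the remaining 2×2 (U, M vs b1, b3):
Let Row play U with probability p. Expected payoff against b1: 4p + 1(1−p) = 3p + 1; against b3: (-5)p + 5(1−p) = −10p + 5.
Setting these equal: 3p + 1 = −10p + 5 ⇒ 13p = 4 ⇒ p = 4/13, and the value is (3)·(4/13) + 1 = 25/13.
For Column: with q = P(b1), equating U's and M's payoffs gives 9q − 5 = −4q + 5 ⇒ q = 10/13.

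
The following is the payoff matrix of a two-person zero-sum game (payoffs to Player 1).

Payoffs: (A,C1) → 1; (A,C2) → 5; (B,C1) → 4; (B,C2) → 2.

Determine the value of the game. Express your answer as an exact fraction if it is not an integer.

3

Row minima: A → 1, B → 2; maximin = 2.
Column maxima: C1 → 4, C2 → 5; minimax = 4.
2 ≠ 4, so there is no saddle point; optimal play is mixed.
Let Player 1 play A with probability p. Expected payoff against C1: 1p + 4(1−p) = −3p + 4; against C2: 5p + 2(1−p) = 3p + 2.
Setting these equal: −3p + 4 = 3p + 2 ⇒ −6p = -2 ⇒ p = 1/3, and the value is (-3)·(1/3) + 4 = 3.
For Player 2: with q = P(C1), equating A's and B's payoffs gives −4q + 5 = 2q + 2 ⇒ q = 1/2.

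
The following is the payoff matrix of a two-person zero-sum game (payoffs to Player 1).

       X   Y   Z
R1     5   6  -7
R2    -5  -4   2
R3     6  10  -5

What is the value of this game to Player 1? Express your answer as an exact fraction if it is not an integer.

-13/18

Row minima: R1 → -7, R2 → -5, R3 → -5; maximin = -5.
Column maxima: X → 6, Y → 10, Z → 2; minimax = 2.
-5 ≠ 2, so there is no saddle point; optimal play is mixed.
R1 is strictly dominated by R3, so Player 1 never plays it.
Y is strictly dominated by X (it gives Player 1 strictly more in every row), so Player 2 never plays it.
On the remaining 2×2 (R2, R3 vs X, Z):
Let Player 1 play R2 with probability p. Expected payoff against X: (-5)p + 6(1−p) = −11p + 6; against Z: 2p + (-5)(1−p) = 7p − 5.
Setting these equal: −11p + 6 = 7p − 5 ⇒ −18p = -11 ⇒ p = 11/18, and the value is (-11)·(11/18) + 6 = -13/18.
For Player 2: with q = P(X), equating R2's and R3's payoffs gives −7q + 2 = 11q − 5 ⇒ q = 7/18.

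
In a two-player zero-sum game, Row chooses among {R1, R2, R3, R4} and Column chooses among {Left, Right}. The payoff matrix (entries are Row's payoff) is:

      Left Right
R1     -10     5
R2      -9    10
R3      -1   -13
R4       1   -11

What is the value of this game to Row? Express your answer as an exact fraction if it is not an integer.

Row minima: R1 → -10, R2 → -9, R3 → -13, R4 → -11; maximin = -9.
Column maxima: Left → 1, Right → 10; minimax = 1.
-9 ≠ 1, so there is no saddle point; optimal play is mixed.
R1 is strictly dominated by R2, so Row never plays it.
R3 is strictly dominated by R4, so Row never plays it.
On the remaining 2×2 (R2, R4 vs Left, Right):
Let Row play R2 with probability p. Expected payoff against Left: (-9)p + 1(1−p) = −10p + 1; against Right: 10p + (-11)(1−p) = 21p − 11.
Setting these equal: −10p + 1 = 21p − 11 ⇒ −31p = -12 ⇒ p = 12/31, and the value is (-10)·(12/31) + 1 = -89/31.
For Column: with q = P(Left), equating R2's and R4's payoffs gives −19q + 10 = 12q − 11 ⇒ q = 21/31.

-89/31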